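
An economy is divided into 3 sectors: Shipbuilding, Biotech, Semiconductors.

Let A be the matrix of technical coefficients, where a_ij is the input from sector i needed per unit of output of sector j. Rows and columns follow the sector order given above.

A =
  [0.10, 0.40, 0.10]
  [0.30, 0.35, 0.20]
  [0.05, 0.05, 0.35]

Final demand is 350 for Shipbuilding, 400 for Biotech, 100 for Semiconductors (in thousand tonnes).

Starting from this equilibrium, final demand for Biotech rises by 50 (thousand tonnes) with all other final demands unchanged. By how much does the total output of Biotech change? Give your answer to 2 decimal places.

I − A =
  [   0.90    -0.40    -0.10]
  [  -0.30     0.65    -0.20]
  [  -0.05    -0.05     0.65]
Cofactors of I−A, C_ij = (−1)^(i+j)·(minor ij) (rows/columns in the sector order above):
  C_11 = (0.65)(0.65) − (-0.20)(-0.05) = 0.4125
  C_12 = −[(-0.30)(0.65) − (-0.20)(-0.05)] = 0.2050
  C_13 = (-0.30)(-0.05) − (0.65)(-0.05) = 0.0475
  C_21 = −[(-0.40)(0.65) − (-0.10)(-0.05)] = 0.2650
  C_22 = (0.90)(0.65) − (-0.10)(-0.05) = 0.5800
  C_23 = −[(0.90)(-0.05) − (-0.40)(-0.05)] = 0.0650
  C_31 = (-0.40)(-0.20) − (-0.10)(0.65) = 0.1450
  C_32 = −[(0.90)(-0.20) − (-0.10)(-0.30)] = 0.2100
  C_33 = (0.90)(0.65) − (-0.40)(-0.30) = 0.4650
det(I−A) = Σ_j (I−A)_1j·C_1j = (0.90)(0.4125) + (-0.40)(0.2050) + (-0.10)(0.0475) = 0.2845
adj(I−A) = Cᵀ =
  [ 0.4125   0.2650   0.1450]
  [ 0.2050   0.5800   0.2100]
  [ 0.0475   0.0650   0.4650]
(I − A)⁻¹ = adj(I−A) / det(I−A) ≈
  [   1.4499     0.9315     0.5097]
  [   0.7206     2.0387     0.7381]
  [   0.1670     0.2285     1.6344]
Δx = (I − A)⁻¹ Δd with Δd having +50 in the Biotech component and 0 elsewhere.
So Δx_2 = L_22 · (+50), where L_22 = adj(I−A)_22 / det(I−A) = 0.5800 / 0.2845.
Δx_2 = 0.5800 × (+50) / 0.2845 = 29.00 / 0.2845 ≈ 101.93.

Δx_2 = 101.93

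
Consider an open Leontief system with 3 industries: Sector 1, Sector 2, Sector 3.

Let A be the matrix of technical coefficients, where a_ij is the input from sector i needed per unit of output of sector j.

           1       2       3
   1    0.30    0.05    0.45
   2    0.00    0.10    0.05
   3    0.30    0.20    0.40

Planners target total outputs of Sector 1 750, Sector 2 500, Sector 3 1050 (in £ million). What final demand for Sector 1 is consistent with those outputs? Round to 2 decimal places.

I − A =
  [   0.70    -0.05    -0.45]
  [   0.00     0.90    -0.05]
  [  -0.30    -0.20     0.60]
d = (I − A) x:
  d_1 = (+0.70)·750 + (-0.05)·500 + (-0.45)·1050 = 27.50
  d_2 = (+0.00)·750 + (+0.90)·500 + (-0.05)·1050 = 397.50
  d_3 = (-0.30)·750 + (-0.20)·500 + (+0.60)·1050 = 305.00

d_1 = 27.50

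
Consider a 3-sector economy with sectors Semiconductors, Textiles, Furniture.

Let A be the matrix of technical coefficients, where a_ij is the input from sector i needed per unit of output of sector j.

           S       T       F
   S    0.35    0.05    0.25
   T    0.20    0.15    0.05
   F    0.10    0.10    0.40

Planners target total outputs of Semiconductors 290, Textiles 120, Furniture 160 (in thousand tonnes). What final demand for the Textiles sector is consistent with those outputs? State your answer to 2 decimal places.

I − A =
  [   0.65    -0.05    -0.25]
  [  -0.20     0.85    -0.05]
  [  -0.10    -0.10     0.60]
d = (I − A) x:
  d_S = (+0.65)·290 + (-0.05)·120 + (-0.25)·160 = 142.50
  d_T = (-0.20)·290 + (+0.85)·120 + (-0.05)·160 = 36.00
  d_F = (-0.10)·290 + (-0.10)·120 + (+0.60)·160 = 55.00

d_T = 36.00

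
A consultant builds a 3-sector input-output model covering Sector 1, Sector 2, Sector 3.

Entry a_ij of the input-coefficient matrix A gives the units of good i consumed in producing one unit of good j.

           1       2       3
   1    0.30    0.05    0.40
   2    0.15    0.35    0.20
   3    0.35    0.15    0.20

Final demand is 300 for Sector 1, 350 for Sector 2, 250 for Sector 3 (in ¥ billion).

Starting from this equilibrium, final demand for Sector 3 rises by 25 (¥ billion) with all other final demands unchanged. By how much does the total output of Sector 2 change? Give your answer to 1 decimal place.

I − A =
  [   0.70    -0.05    -0.40]
  [  -0.15     0.65    -0.20]
  [  -0.35    -0.15     0.80]
Cofactors of I−A, C_ij = (−1)^(i+j)·(minor ij) (rows/columns in the sector order above):
  C_11 = (0.65)(0.80) − (-0.20)(-0.15) = 0.4900
  C_12 = −[(-0.15)(0.80) − (-0.20)(-0.35)] = 0.1900
  C_13 = (-0.15)(-0.15) − (0.65)(-0.35) = 0.2500
  C_21 = −[(-0.05)(0.80) − (-0.40)(-0.15)] = 0.1000
  C_22 = (0.70)(0.80) − (-0.40)(-0.35) = 0.4200
  C_23 = −[(0.70)(-0.15) − (-0.05)(-0.35)] = 0.1225
  C_31 = (-0.05)(-0.20) − (-0.40)(0.65) = 0.2700
  C_32 = −[(0.70)(-0.20) − (-0.40)(-0.15)] = 0.2000
  C_33 = (0.70)(0.65) − (-0.05)(-0.15) = 0.4475
det(I−A) = Σ_j (I−A)_1j·C_1j = (0.70)(0.4900) + (-0.05)(0.1900) + (-0.40)(0.2500) = 0.2335
adj(I−A) = Cᵀ =
  [ 0.4900   0.1000   0.2700]
  [ 0.1900   0.4200   0.2000]
  [ 0.2500   0.1225   0.4475]
(I − A)⁻¹ = adj(I−A) / det(I−A) ≈
  [   2.0985     0.4283     1.1563]
  [   0.8137     1.7987     0.8565]
  [   1.0707     0.5246     1.9165]
Δx = (I − A)⁻¹ Δd with Δd having +25 in the Sector 3 component and 0 elsewhere.
So Δx_2 = L_23 · (+25), where L_23 = adj(I−A)_23 / det(I−A) = 0.2000 / 0.2335.
Δx_2 = 0.2000 × (+25) / 0.2335 = 5.00 / 0.2335 ≈ 21.4.

Δx_2 = 21.4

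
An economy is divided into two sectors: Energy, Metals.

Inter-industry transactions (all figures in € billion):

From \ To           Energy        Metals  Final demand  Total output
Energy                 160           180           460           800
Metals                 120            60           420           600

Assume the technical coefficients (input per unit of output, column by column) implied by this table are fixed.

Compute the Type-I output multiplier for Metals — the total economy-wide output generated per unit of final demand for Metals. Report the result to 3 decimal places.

m_2 = 1.630

Technical coefficients a_ij = z_ij / X_j:
  a_11 = 160/800 = 0.20, a_21 = 120/800 = 0.15
  a_12 = 180/600 = 0.30, a_22 = 60/600 = 0.10
I − A =
  [   0.80    -0.30]
  [  -0.15     0.90]
det(I−A) = (0.80)(0.90) − (-0.30)(-0.15) = 0.6750
adj(I−A) = [[0.90, 0.30], [0.15, 0.80]]
(I − A)⁻¹ = adj(I−A) / det(I−A) ≈
  [   1.3333     0.4444]
  [   0.2222     1.1852]
The output multiplier for sector j is the column-j sum of the Leontief inverse (I − A)⁻¹ = adj(I−A) / det(I−A).
Column 2 of adj(I−A): (0.30, 0.80); det(I−A) = 0.6750.
m_2 = (0.30 + 0.80) / 0.6750 = 1.10 / 0.6750 ≈ 1.630.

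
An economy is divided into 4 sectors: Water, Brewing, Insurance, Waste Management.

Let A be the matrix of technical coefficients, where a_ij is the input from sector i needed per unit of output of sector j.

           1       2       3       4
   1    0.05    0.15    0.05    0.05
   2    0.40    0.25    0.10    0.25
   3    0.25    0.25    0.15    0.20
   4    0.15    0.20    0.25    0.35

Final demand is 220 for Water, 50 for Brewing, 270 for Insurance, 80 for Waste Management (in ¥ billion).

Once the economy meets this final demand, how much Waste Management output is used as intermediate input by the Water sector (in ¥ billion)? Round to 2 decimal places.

I − A =
  [   0.95    -0.15    -0.05    -0.05]
  [  -0.40     0.75    -0.10    -0.25]
  [  -0.25    -0.25     0.85    -0.20]
  [  -0.15    -0.20    -0.25     0.65]
Compute the cofactors C_ij = (−1)^(i+j)·(3×3 minor ij) of I−A; the adjugate is their transpose:
adj(I−A) = Cᵀ =
  [ 0.298500   0.097125   0.051375   0.076125]
  [ 0.267750   0.458250   0.140250   0.240000]
  [ 0.222250   0.221875   0.361375   0.213625]
  [ 0.236750   0.248750   0.194000   0.512750]
det(I−A) = Σ_j (I−A)_1j·C_1j = (0.95)(0.298500) + (-0.15)(0.267750) + (-0.05)(0.222250) + (-0.05)(0.236750) = 0.2204625
(I − A)⁻¹ = adj(I−A) / det(I−A) ≈
  [   1.3540     0.4406     0.2330     0.3453]
  [   1.2145     2.0786     0.6362     1.0886]
  [   1.0081     1.0064     1.6392     0.9690]
  [   1.0739     1.1283     0.8800     2.3258]
First solve x = (I − A)⁻¹ d = adj(I−A)·d / det(I−A); in particular x_1 = (0.298500·220 + 0.097125·50 + 0.051375·270 + 0.076125·80) / 0.2204625 = 90.4875 / 0.2204625 ≈ 410.4440.
Intermediate flow from 4 to 1: z_41 = a_41 · x_1 = 0.15 × 90.4875 / 0.2204625 = 13.573125 / 0.2204625 ≈ 61.57.

z_41 = 61.57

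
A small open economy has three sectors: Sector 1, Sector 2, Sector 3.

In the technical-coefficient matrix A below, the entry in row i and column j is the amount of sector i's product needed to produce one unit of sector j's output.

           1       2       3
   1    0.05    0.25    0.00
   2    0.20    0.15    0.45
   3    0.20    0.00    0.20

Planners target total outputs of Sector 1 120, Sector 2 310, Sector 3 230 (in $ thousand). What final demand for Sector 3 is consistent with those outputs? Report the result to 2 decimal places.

d_3 = 160.00

I − A =
  [   0.95    -0.25     0.00]
  [  -0.20     0.85    -0.45]
  [  -0.20     0.00     0.80]
d = (I − A) x:
  d_1 = (+0.95)·120 + (-0.25)·310 + (+0.00)·230 = 36.50
  d_2 = (-0.20)·120 + (+0.85)·310 + (-0.45)·230 = 136.00
  d_3 = (-0.20)·120 + (+0.00)·310 + (+0.80)·230 = 160.00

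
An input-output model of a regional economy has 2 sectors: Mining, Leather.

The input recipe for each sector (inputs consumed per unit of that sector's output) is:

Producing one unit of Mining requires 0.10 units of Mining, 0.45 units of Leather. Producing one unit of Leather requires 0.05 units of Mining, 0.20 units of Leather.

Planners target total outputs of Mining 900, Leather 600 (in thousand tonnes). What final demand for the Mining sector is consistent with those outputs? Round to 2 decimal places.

d_1 = 780.00

I − A =
  [   0.90    -0.05]
  [  -0.45     0.80]
d = (I − A) x:
  d_1 = (+0.90)·900 + (-0.05)·600 = 780.00
  d_2 = (-0.45)·900 + (+0.80)·600 = 75.00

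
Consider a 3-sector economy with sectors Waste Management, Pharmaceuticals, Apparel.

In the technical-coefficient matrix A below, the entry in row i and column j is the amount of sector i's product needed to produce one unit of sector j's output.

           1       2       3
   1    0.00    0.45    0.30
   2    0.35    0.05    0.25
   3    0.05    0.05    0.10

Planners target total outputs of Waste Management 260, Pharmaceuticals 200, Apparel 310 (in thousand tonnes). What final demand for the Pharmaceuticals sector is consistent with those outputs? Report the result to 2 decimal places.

I − A =
  [   1.00    -0.45    -0.30]
  [  -0.35     0.95    -0.25]
  [  -0.05    -0.05     0.90]
d = (I − A) x:
  d_1 = (+1.00)·260 + (-0.45)·200 + (-0.30)·310 = 77.00
  d_2 = (-0.35)·260 + (+0.95)·200 + (-0.25)·310 = 21.50
  d_3 = (-0.05)·260 + (-0.05)·200 + (+0.90)·310 = 256.00

d_2 = 21.50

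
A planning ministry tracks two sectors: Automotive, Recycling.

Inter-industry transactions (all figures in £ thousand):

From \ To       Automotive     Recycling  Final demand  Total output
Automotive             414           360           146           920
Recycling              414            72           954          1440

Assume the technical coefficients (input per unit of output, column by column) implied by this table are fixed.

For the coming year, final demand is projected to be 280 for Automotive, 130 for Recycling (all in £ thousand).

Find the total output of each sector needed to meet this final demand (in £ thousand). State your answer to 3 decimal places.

x_1 = 728.049, x_2 = 481.707

Technical coefficients a_ij = z_ij / X_j:
  a_11 = 414/920 = 0.45, a_21 = 414/920 = 0.45
  a_12 = 360/1440 = 0.25, a_22 = 72/1440 = 0.05
I − A =
  [   0.55    -0.25]
  [  -0.45     0.95]
det(I−A) = (0.55)(0.95) − (-0.25)(-0.45) = 0.4100
adj(I−A) = [[0.95, 0.25], [0.45, 0.55]]
(I − A)⁻¹ = adj(I−A) / det(I−A) ≈
  [   2.3171     0.6098]
  [   1.0976     1.3415]
x = (I − A)⁻¹ d = adj(I−A)·d / det(I−A), with det(I−A) = 0.4100:
  x_1 = (0.95·280 + 0.25·130) / 0.4100 = 298.50 / 0.4100 ≈ 728.049
  x_2 = (0.45·280 + 0.55·130) / 0.4100 = 197.50 / 0.4100 ≈ 481.707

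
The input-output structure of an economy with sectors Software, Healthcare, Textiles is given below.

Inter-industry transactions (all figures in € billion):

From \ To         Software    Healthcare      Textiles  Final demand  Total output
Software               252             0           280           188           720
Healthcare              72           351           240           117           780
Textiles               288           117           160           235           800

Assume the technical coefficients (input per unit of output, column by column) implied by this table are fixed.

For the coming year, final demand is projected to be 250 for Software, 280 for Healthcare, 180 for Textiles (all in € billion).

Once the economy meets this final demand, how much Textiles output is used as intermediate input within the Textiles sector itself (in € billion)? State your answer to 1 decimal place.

z_TT = 172.4

Technical coefficients a_ij = z_ij / X_j:
  a_SS = 252/720 = 0.35, a_HS = 72/720 = 0.10, a_TS = 288/720 = 0.40
  a_SH = 0/780 = 0.00, a_HH = 351/780 = 0.45, a_TH = 117/780 = 0.15
  a_ST = 280/800 = 0.35, a_HT = 240/800 = 0.30, a_TT = 160/800 = 0.20
I − A =
  [   0.65     0.00    -0.35]
  [  -0.10     0.55    -0.30]
  [  -0.40    -0.15     0.80]
Cofactors of I−A, C_ij = (−1)^(i+j)·(minor ij) (rows/columns in the sector order above):
  C_11 = (0.55)(0.80) − (-0.30)(-0.15) = 0.3950
  C_12 = −[(-0.10)(0.80) − (-0.30)(-0.40)] = 0.2000
  C_13 = (-0.10)(-0.15) − (0.55)(-0.40) = 0.2350
  C_21 = −[(0.00)(0.80) − (-0.35)(-0.15)] = 0.0525
  C_22 = (0.65)(0.80) − (-0.35)(-0.40) = 0.3800
  C_23 = −[(0.65)(-0.15) − (0.00)(-0.40)] = 0.0975
  C_31 = (0.00)(-0.30) − (-0.35)(0.55) = 0.1925
  C_32 = −[(0.65)(-0.30) − (-0.35)(-0.10)] = 0.2300
  C_33 = (0.65)(0.55) − (0.00)(-0.10) = 0.3575
det(I−A) = Σ_j (I−A)_1j·C_1j = (0.65)(0.3950) + (0.00)(0.2000) + (-0.35)(0.2350) = 0.1745
adj(I−A) = Cᵀ =
  [ 0.3950   0.0525   0.1925]
  [ 0.2000   0.3800   0.2300]
  [ 0.2350   0.0975   0.3575]
(I − A)⁻¹ = adj(I−A) / det(I−A) ≈
  [   2.2636     0.3009     1.1032]
  [   1.1461     2.1777     1.3181]
  [   1.3467     0.5587     2.0487]
First solve x = (I − A)⁻¹ d = adj(I−A)·d / det(I−A); in particular x_T = (0.2350·250 + 0.0975·280 + 0.3575·180) / 0.1745 = 150.40 / 0.1745 ≈ 861.891.
Intermediate flow from T to T: z_TT = a_TT · x_T = 0.20 × 150.40 / 0.1745 = 30.08 / 0.1745 ≈ 172.4.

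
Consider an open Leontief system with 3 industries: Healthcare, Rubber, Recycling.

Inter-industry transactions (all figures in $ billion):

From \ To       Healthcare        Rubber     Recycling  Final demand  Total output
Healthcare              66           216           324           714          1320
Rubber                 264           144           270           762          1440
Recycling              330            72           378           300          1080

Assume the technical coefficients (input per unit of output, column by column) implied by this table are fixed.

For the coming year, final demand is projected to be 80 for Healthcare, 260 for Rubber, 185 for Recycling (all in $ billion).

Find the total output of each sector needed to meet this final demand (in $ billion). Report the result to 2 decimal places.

x_1 = 296.82, x_2 = 475.79, x_3 = 435.38

Technical coefficients a_ij = z_ij / X_j:
  a_11 = 66/1320 = 0.05, a_21 = 264/1320 = 0.20, a_31 = 330/1320 = 0.25
  a_12 = 216/1440 = 0.15, a_22 = 144/1440 = 0.10, a_32 = 72/1440 = 0.05
  a_13 = 324/1080 = 0.30, a_23 = 270/1080 = 0.25, a_33 = 378/1080 = 0.35
I − A =
  [   0.95    -0.15    -0.30]
  [  -0.20     0.90    -0.25]
  [  -0.25    -0.05     0.65]
Cofactors of I−A, C_ij = (−1)^(i+j)·(minor ij) (rows/columns in the sector order above):
  C_11 = (0.90)(0.65) − (-0.25)(-0.05) = 0.5725
  C_12 = −[(-0.20)(0.65) − (-0.25)(-0.25)] = 0.1925
  C_13 = (-0.20)(-0.05) − (0.90)(-0.25) = 0.2350
  C_21 = −[(-0.15)(0.65) − (-0.30)(-0.05)] = 0.1125
  C_22 = (0.95)(0.65) − (-0.30)(-0.25) = 0.5425
  C_23 = −[(0.95)(-0.05) − (-0.15)(-0.25)] = 0.0850
  C_31 = (-0.15)(-0.25) − (-0.30)(0.90) = 0.3075
  C_32 = −[(0.95)(-0.25) − (-0.30)(-0.20)] = 0.2975
  C_33 = (0.95)(0.90) − (-0.15)(-0.20) = 0.8250
det(I−A) = Σ_j (I−A)_1j·C_1j = (0.95)(0.5725) + (-0.15)(0.1925) + (-0.30)(0.2350) = 0.4445
adj(I−A) = Cᵀ =
  [ 0.5725   0.1125   0.3075]
  [ 0.1925   0.5425   0.2975]
  [ 0.2350   0.0850   0.8250]
(I − A)⁻¹ = adj(I−A) / det(I−A) ≈
  [   1.2880     0.2531     0.6918]
  [   0.4331     1.2205     0.6693]
  [   0.5287     0.1912     1.8560]
x = (I − A)⁻¹ d = adj(I−A)·d / det(I−A), with det(I−A) = 0.4445:
  x_1 = (0.5725·80 + 0.1125·260 + 0.3075·185) / 0.4445 = 131.9375 / 0.4445 ≈ 296.82
  x_2 = (0.1925·80 + 0.5425·260 + 0.2975·185) / 0.4445 = 211.4875 / 0.4445 ≈ 475.79
  x_3 = (0.2350·80 + 0.0850·260 + 0.8250·185) / 0.4445 = 193.525 / 0.4445 ≈ 435.38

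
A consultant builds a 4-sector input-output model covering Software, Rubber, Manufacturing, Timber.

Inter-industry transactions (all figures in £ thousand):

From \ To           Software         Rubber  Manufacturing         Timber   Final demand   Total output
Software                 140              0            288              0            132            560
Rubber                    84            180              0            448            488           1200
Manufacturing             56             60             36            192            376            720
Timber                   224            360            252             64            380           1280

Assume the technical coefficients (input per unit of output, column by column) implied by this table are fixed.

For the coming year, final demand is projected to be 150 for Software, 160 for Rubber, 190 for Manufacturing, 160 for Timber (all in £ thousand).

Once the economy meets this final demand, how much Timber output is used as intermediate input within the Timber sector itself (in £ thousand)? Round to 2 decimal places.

z_TT = 31.80

Technical coefficients a_ij = z_ij / X_j:
  a_SS = 140/560 = 0.25, a_RS = 84/560 = 0.15, a_MS = 56/560 = 0.10, a_TS = 224/560 = 0.40
  a_SR = 0/1200 = 0.00, a_RR = 180/1200 = 0.15, a_MR = 60/1200 = 0.05, a_TR = 360/1200 = 0.30
  a_SM = 288/720 = 0.40, a_RM = 0/720 = 0.00, a_MM = 36/720 = 0.05, a_TM = 252/720 = 0.35
  a_ST = 0/1280 = 0.00, a_RT = 448/1280 = 0.35, a_MT = 192/1280 = 0.15, a_TT = 64/1280 = 0.05
I − A =
  [   0.75     0.00    -0.40     0.00]
  [  -0.15     0.85     0.00    -0.35]
  [  -0.10    -0.05     0.95    -0.15]
  [  -0.40    -0.30    -0.35     0.95]
Compute the cofactors C_ij = (−1)^(i+j)·(3×3 minor ij) of I−A; the adjugate is their transpose:
adj(I−A) = Cᵀ =
  [ 0.616625   0.037000   0.281000   0.058000]
  [ 0.272750   0.575500   0.204875   0.244375]
  [ 0.142125   0.069375   0.526875   0.108750]
  [ 0.398125   0.222875   0.377125   0.568625]
det(I−A) = Σ_j (I−A)_1j·C_1j = (0.75)(0.616625) + (0.00)(0.272750) + (-0.40)(0.142125) + (0.00)(0.398125) = 0.40561875
(I − A)⁻¹ = adj(I−A) / det(I−A) ≈
  [   1.5202     0.0912     0.6928     0.1430]
  [   0.6724     1.4188     0.5051     0.6025]
  [   0.3504     0.1710     1.2989     0.2681]
  [   0.9815     0.5495     0.9298     1.4019]
First solve x = (I − A)⁻¹ d = adj(I−A)·d / det(I−A); in particular x_T = (0.398125·150 + 0.222875·160 + 0.377125·190 + 0.568625·160) / 0.40561875 = 258.0125 / 0.40561875 ≈ 636.0961.
Intermediate flow from T to T: z_TT = a_TT · x_T = 0.05 × 258.0125 / 0.40561875 = 12.900625 / 0.40561875 ≈ 31.80.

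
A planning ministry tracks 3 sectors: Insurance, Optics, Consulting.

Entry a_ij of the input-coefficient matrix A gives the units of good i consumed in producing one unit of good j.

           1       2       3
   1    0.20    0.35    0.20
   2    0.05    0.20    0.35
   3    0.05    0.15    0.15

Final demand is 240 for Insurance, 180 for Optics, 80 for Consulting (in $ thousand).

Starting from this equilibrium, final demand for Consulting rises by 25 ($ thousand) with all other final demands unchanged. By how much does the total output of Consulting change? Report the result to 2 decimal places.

I − A =
  [   0.80    -0.35    -0.20]
  [  -0.05     0.80    -0.35]
  [  -0.05    -0.15     0.85]
Cofactors of I−A, C_ij = (−1)^(i+j)·(minor ij) (rows/columns in the sector order above):
  C_11 = (0.80)(0.85) − (-0.35)(-0.15) = 0.6275
  C_12 = −[(-0.05)(0.85) − (-0.35)(-0.05)] = 0.0600
  C_13 = (-0.05)(-0.15) − (0.80)(-0.05) = 0.0475
  C_21 = −[(-0.35)(0.85) − (-0.20)(-0.15)] = 0.3275
  C_22 = (0.80)(0.85) − (-0.20)(-0.05) = 0.6700
  C_23 = −[(0.80)(-0.15) − (-0.35)(-0.05)] = 0.1375
  C_31 = (-0.35)(-0.35) − (-0.20)(0.80) = 0.2825
  C_32 = −[(0.80)(-0.35) − (-0.20)(-0.05)] = 0.2900
  C_33 = (0.80)(0.80) − (-0.35)(-0.05) = 0.6225
det(I−A) = Σ_j (I−A)_1j·C_1j = (0.80)(0.6275) + (-0.35)(0.0600) + (-0.20)(0.0475) = 0.4715
adj(I−A) = Cᵀ =
  [ 0.6275   0.3275   0.2825]
  [ 0.0600   0.6700   0.2900]
  [ 0.0475   0.1375   0.6225]
(I − A)⁻¹ = adj(I−A) / det(I−A) ≈
  [   1.3309     0.6946     0.5992]
  [   0.1273     1.4210     0.6151]
  [   0.1007     0.2916     1.3203]
Δx = (I − A)⁻¹ Δd with Δd having +25 in the Consulting component and 0 elsewhere.
So Δx_3 = L_33 · (+25), where L_33 = adj(I−A)_33 / det(I−A) = 0.6225 / 0.4715.
Δx_3 = 0.6225 × (+25) / 0.4715 = 15.5625 / 0.4715 ≈ 33.01.

Δx_3 = 33.01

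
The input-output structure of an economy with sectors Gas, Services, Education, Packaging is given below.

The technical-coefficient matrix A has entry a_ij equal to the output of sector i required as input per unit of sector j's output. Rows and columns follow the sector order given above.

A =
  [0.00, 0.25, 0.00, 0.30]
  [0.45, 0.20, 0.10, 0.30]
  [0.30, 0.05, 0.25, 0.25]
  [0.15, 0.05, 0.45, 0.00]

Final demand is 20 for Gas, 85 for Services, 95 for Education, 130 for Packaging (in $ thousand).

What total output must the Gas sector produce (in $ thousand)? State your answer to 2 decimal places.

I − A =
  [   1.00    -0.25     0.00    -0.30]
  [  -0.45     0.80    -0.10    -0.30]
  [  -0.30    -0.05     0.75    -0.25]
  [  -0.15    -0.05    -0.45     1.00]
Compute the cofactors C_ij = (−1)^(i+j)·(3×3 minor ij) of I−A; the adjugate is their transpose:
adj(I−A) = Cᵀ =
  [ 0.485750   0.177375   0.168250   0.241000]
  [ 0.394875   0.563250   0.291250   0.360250]
  [ 0.295875   0.149125   0.618500   0.288125]
  [ 0.225750   0.121875   0.318125   0.503125]
det(I−A) = Σ_j (I−A)_1j·C_1j = (1.00)(0.485750) + (-0.25)(0.394875) + (0.00)(0.295875) + (-0.30)(0.225750) = 0.31930625
(I − A)⁻¹ = adj(I−A) / det(I−A) ≈
  [   1.5213     0.5555     0.5269     0.7548]
  [   1.2367     1.7640     0.9121     1.1282]
  [   0.9266     0.4670     1.9370     0.9023]
  [   0.7070     0.3817     0.9963     1.5757]
x = (I − A)⁻¹ d = adj(I−A)·d / det(I−A), with det(I−A) = 0.31930625:
  x_1 = (0.485750·20 + 0.177375·85 + 0.168250·95 + 0.241000·130) / 0.31930625 = 72.105625 / 0.31930625 ≈ 225.82
  x_2 = (0.394875·20 + 0.563250·85 + 0.291250·95 + 0.360250·130) / 0.31930625 = 130.275 / 0.31930625 ≈ 407.99
  x_3 = (0.295875·20 + 0.149125·85 + 0.618500·95 + 0.288125·130) / 0.31930625 = 114.806875 / 0.31930625 ≈ 359.55
  x_4 = (0.225750·20 + 0.121875·85 + 0.318125·95 + 0.503125·130) / 0.31930625 = 110.5025 / 0.31930625 ≈ 346.07

x_1 = 225.82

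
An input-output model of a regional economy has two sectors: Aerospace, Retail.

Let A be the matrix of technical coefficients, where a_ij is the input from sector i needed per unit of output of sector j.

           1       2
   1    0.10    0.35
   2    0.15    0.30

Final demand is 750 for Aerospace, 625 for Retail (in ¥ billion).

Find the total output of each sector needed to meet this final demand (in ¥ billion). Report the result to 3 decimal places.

x_1 = 1287.879, x_2 = 1168.831

I − A =
  [   0.90    -0.35]
  [  -0.15     0.70]
det(I−A) = (0.90)(0.70) − (-0.35)(-0.15) = 0.5775
adj(I−A) = [[0.70, 0.35], [0.15, 0.90]]
(I − A)⁻¹ = adj(I−A) / det(I−A) ≈
  [   1.2121     0.6061]
  [   0.2597     1.5584]
x = (I − A)⁻¹ d = adj(I−A)·d / det(I−A), with det(I−A) = 0.5775:
  x_1 = (0.70·750 + 0.35·625) / 0.5775 = 743.75 / 0.5775 ≈ 1287.879
  x_2 = (0.15·750 + 0.90·625) / 0.5775 = 675.00 / 0.5775 ≈ 1168.831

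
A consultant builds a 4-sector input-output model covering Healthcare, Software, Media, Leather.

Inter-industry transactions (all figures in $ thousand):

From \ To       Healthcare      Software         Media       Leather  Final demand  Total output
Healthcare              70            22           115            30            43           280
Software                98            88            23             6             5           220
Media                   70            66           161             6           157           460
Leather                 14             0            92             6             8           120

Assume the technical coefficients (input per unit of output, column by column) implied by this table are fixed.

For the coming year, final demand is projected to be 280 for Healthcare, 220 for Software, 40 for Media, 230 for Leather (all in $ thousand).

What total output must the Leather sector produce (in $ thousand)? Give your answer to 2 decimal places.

Technical coefficients a_ij = z_ij / X_j:
  a_11 = 70/280 = 0.25, a_21 = 98/280 = 0.35, a_31 = 70/280 = 0.25, a_41 = 14/280 = 0.05
  a_12 = 22/220 = 0.10, a_22 = 88/220 = 0.40, a_32 = 66/220 = 0.30, a_42 = 0/220 = 0.00
  a_13 = 115/460 = 0.25, a_23 = 23/460 = 0.05, a_33 = 161/460 = 0.35, a_43 = 92/460 = 0.20
  a_14 = 30/120 = 0.25, a_24 = 6/120 = 0.05, a_34 = 6/120 = 0.05, a_44 = 6/120 = 0.05
I − A =
  [   0.75    -0.10    -0.25    -0.25]
  [  -0.35     0.60    -0.05    -0.05]
  [  -0.25    -0.30     0.65    -0.05]
  [  -0.05     0.00    -0.20     0.95]
Compute the cofactors C_ij = (−1)^(i+j)·(3×3 minor ij) of I−A; the adjugate is their transpose:
adj(I−A) = Cᵀ =
  [ 0.34725   0.14700   0.17825   0.10850]
  [ 0.22875   0.37500   0.14375   0.08750]
  [ 0.24450   0.23400   0.38650   0.09700]
  [ 0.06975   0.05700   0.09075   0.19350]
det(I−A) = Σ_j (I−A)_1j·C_1j = (0.75)(0.34725) + (-0.10)(0.22875) + (-0.25)(0.24450) + (-0.25)(0.06975) = 0.1590
(I − A)⁻¹ = adj(I−A) / det(I−A) ≈
  [   2.1840     0.9245     1.1211     0.6824]
  [   1.4387     2.3585     0.9041     0.5503]
  [   1.5377     1.4717     2.4308     0.6101]
  [   0.4387     0.3585     0.5708     1.2170]
x = (I − A)⁻¹ d = adj(I−A)·d / det(I−A), with det(I−A) = 0.1590:
  x_1 = (0.34725·280 + 0.14700·220 + 0.17825·40 + 0.10850·230) / 0.1590 = 161.655 / 0.1590 ≈ 1016.70
  x_2 = (0.22875·280 + 0.37500·220 + 0.14375·40 + 0.08750·230) / 0.1590 = 172.425 / 0.1590 ≈ 1084.43
  x_3 = (0.24450·280 + 0.23400·220 + 0.38650·40 + 0.09700·230) / 0.1590 = 157.71 / 0.1590 ≈ 991.89
  x_4 = (0.06975·280 + 0.05700·220 + 0.09075·40 + 0.19350·230) / 0.1590 = 80.205 / 0.1590 ≈ 504.43

x_4 = 504.43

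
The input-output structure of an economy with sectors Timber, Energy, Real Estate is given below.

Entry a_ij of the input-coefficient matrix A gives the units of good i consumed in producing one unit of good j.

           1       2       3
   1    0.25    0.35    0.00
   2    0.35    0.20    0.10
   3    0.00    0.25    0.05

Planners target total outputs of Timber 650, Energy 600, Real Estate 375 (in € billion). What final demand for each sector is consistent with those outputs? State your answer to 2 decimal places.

d_1 = 277.50, d_2 = 215.00, d_3 = 206.25

I − A =
  [   0.75    -0.35     0.00]
  [  -0.35     0.80    -0.10]
  [   0.00    -0.25     0.95]
d = (I − A) x:
  d_1 = (+0.75)·650 + (-0.35)·600 + (+0.00)·375 = 277.50
  d_2 = (-0.35)·650 + (+0.80)·600 + (-0.10)·375 = 215.00
  d_3 = (+0.00)·650 + (-0.25)·600 + (+0.95)·375 = 206.25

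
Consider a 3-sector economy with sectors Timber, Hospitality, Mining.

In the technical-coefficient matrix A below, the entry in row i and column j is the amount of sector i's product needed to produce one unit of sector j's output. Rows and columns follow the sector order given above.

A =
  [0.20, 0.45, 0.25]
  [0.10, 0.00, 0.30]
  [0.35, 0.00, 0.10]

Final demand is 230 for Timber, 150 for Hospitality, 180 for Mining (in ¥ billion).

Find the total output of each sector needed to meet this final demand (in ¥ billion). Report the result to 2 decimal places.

x_1 = 618.72, x_2 = 344.06, x_3 = 440.61

I − A =
  [   0.80    -0.45    -0.25]
  [  -0.10     1.00    -0.30]
  [  -0.35     0.00     0.90]
Cofactors of I−A, C_ij = (−1)^(i+j)·(minor ij) (rows/columns in the sector order above):
  C_11 = (1.00)(0.90) − (-0.30)(0.00) = 0.9000
  C_12 = −[(-0.10)(0.90) − (-0.30)(-0.35)] = 0.1950
  C_13 = (-0.10)(0.00) − (1.00)(-0.35) = 0.3500
  C_21 = −[(-0.45)(0.90) − (-0.25)(0.00)] = 0.4050
  C_22 = (0.80)(0.90) − (-0.25)(-0.35) = 0.6325
  C_23 = −[(0.80)(0.00) − (-0.45)(-0.35)] = 0.1575
  C_31 = (-0.45)(-0.30) − (-0.25)(1.00) = 0.3850
  C_32 = −[(0.80)(-0.30) − (-0.25)(-0.10)] = 0.2650
  C_33 = (0.80)(1.00) − (-0.45)(-0.10) = 0.7550
det(I−A) = Σ_j (I−A)_1j·C_1j = (0.80)(0.9000) + (-0.45)(0.1950) + (-0.25)(0.3500) = 0.54475
adj(I−A) = Cᵀ =
  [ 0.9000   0.4050   0.3850]
  [ 0.1950   0.6325   0.2650]
  [ 0.3500   0.1575   0.7550]
(I − A)⁻¹ = adj(I−A) / det(I−A) ≈
  [   1.6521     0.7435     0.7067]
  [   0.3580     1.1611     0.4865]
  [   0.6425     0.2891     1.3860]
x = (I − A)⁻¹ d = adj(I−A)·d / det(I−A), with det(I−A) = 0.54475:
  x_1 = (0.9000·230 + 0.4050·150 + 0.3850·180) / 0.54475 = 337.05 / 0.54475 ≈ 618.72
  x_2 = (0.1950·230 + 0.6325·150 + 0.2650·180) / 0.54475 = 187.425 / 0.54475 ≈ 344.06
  x_3 = (0.3500·230 + 0.1575·150 + 0.7550·180) / 0.54475 = 240.025 / 0.54475 ≈ 440.61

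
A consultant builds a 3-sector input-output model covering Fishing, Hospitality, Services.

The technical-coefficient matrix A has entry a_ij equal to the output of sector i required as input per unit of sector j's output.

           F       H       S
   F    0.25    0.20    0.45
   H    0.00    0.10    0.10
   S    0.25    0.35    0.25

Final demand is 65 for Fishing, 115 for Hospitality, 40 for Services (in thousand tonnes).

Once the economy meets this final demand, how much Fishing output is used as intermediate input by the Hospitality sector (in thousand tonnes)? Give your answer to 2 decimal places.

z_FH = 30.17

I − A =
  [   0.75    -0.20    -0.45]
  [   0.00     0.90    -0.10]
  [  -0.25    -0.35     0.75]
Cofactors of I−A, C_ij = (−1)^(i+j)·(minor ij) (rows/columns in the sector order above):
  C_11 = (0.90)(0.75) − (-0.10)(-0.35) = 0.6400
  C_12 = −[(0.00)(0.75) − (-0.10)(-0.25)] = 0.0250
  C_13 = (0.00)(-0.35) − (0.90)(-0.25) = 0.2250
  C_21 = −[(-0.20)(0.75) − (-0.45)(-0.35)] = 0.3075
  C_22 = (0.75)(0.75) − (-0.45)(-0.25) = 0.4500
  C_23 = −[(0.75)(-0.35) − (-0.20)(-0.25)] = 0.3125
  C_31 = (-0.20)(-0.10) − (-0.45)(0.90) = 0.4250
  C_32 = −[(0.75)(-0.10) − (-0.45)(0.00)] = 0.0750
  C_33 = (0.75)(0.90) − (-0.20)(0.00) = 0.6750
det(I−A) = Σ_j (I−A)_1j·C_1j = (0.75)(0.6400) + (-0.20)(0.0250) + (-0.45)(0.2250) = 0.37375
adj(I−A) = Cᵀ =
  [ 0.6400   0.3075   0.4250]
  [ 0.0250   0.4500   0.0750]
  [ 0.2250   0.3125   0.6750]
(I − A)⁻¹ = adj(I−A) / det(I−A) ≈
  [   1.7124     0.8227     1.1371]
  [   0.0669     1.2040     0.2007]
  [   0.6020     0.8361     1.8060]
First solve x = (I − A)⁻¹ d = adj(I−A)·d / det(I−A); in particular x_H = (0.0250·65 + 0.4500·115 + 0.0750·40) / 0.37375 = 56.375 / 0.37375 ≈ 150.8361.
Intermediate flow from F to H: z_FH = a_FH · x_H = 0.20 × 56.375 / 0.37375 = 11.275 / 0.37375 ≈ 30.17.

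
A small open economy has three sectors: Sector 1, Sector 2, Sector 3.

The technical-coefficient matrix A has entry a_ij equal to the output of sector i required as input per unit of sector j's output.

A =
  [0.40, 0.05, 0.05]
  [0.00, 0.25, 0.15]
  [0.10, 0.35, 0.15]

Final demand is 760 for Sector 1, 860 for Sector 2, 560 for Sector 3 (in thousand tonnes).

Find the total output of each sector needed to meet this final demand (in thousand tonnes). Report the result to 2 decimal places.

x_1 = 1504.76, x_2 = 1431.75, x_3 = 1425.40

I − A =
  [   0.60    -0.05    -0.05]
  [   0.00     0.75    -0.15]
  [  -0.10    -0.35     0.85]
Cofactors of I−A, C_ij = (−1)^(i+j)·(minor ij) (rows/columns in the sector order above):
  C_11 = (0.75)(0.85) − (-0.15)(-0.35) = 0.5850
  C_12 = −[(0.00)(0.85) − (-0.15)(-0.10)] = 0.0150
  C_13 = (0.00)(-0.35) − (0.75)(-0.10) = 0.0750
  C_21 = −[(-0.05)(0.85) − (-0.05)(-0.35)] = 0.0600
  C_22 = (0.60)(0.85) − (-0.05)(-0.10) = 0.5050
  C_23 = −[(0.60)(-0.35) − (-0.05)(-0.10)] = 0.2150
  C_31 = (-0.05)(-0.15) − (-0.05)(0.75) = 0.0450
  C_32 = −[(0.60)(-0.15) − (-0.05)(0.00)] = 0.0900
  C_33 = (0.60)(0.75) − (-0.05)(0.00) = 0.4500
det(I−A) = Σ_j (I−A)_1j·C_1j = (0.60)(0.5850) + (-0.05)(0.0150) + (-0.05)(0.0750) = 0.3465
adj(I−A) = Cᵀ =
  [ 0.5850   0.0600   0.0450]
  [ 0.0150   0.5050   0.0900]
  [ 0.0750   0.2150   0.4500]
(I − A)⁻¹ = adj(I−A) / det(I−A) ≈
  [   1.6883     0.1732     0.1299]
  [   0.0433     1.4574     0.2597]
  [   0.2165     0.6205     1.2987]
x = (I − A)⁻¹ d = adj(I−A)·d / det(I−A), with det(I−A) = 0.3465:
  x_1 = (0.5850·760 + 0.0600·860 + 0.0450·560) / 0.3465 = 521.40 / 0.3465 ≈ 1504.76
  x_2 = (0.0150·760 + 0.5050·860 + 0.0900·560) / 0.3465 = 496.10 / 0.3465 ≈ 1431.75
  x_3 = (0.0750·760 + 0.2150·860 + 0.4500·560) / 0.3465 = 493.90 / 0.3465 ≈ 1425.40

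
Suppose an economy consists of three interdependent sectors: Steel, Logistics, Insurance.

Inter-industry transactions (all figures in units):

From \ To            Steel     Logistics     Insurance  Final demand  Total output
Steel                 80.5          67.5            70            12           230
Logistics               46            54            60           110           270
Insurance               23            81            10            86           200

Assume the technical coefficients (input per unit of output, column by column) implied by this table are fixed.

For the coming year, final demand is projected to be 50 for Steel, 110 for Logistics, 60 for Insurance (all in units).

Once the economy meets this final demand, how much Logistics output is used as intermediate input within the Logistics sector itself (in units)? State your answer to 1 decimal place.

z_LL = 54.9

Technical coefficients a_ij = z_ij / X_j:
  a_SS = 80.5/230 = 0.35, a_LS = 46/230 = 0.20, a_IS = 23/230 = 0.10
  a_SL = 67.5/270 = 0.25, a_LL = 54/270 = 0.20, a_IL = 81/270 = 0.30
  a_SI = 70/200 = 0.35, a_LI = 60/200 = 0.30, a_II = 10/200 = 0.05
I − A =
  [   0.65    -0.25    -0.35]
  [  -0.20     0.80    -0.30]
  [  -0.10    -0.30     0.95]
Cofactors of I−A, C_ij = (−1)^(i+j)·(minor ij) (rows/columns in the sector order above):
  C_11 = (0.80)(0.95) − (-0.30)(-0.30) = 0.6700
  C_12 = −[(-0.20)(0.95) − (-0.30)(-0.10)] = 0.2200
  C_13 = (-0.20)(-0.30) − (0.80)(-0.10) = 0.1400
  C_21 = −[(-0.25)(0.95) − (-0.35)(-0.30)] = 0.3425
  C_22 = (0.65)(0.95) − (-0.35)(-0.10) = 0.5825
  C_23 = −[(0.65)(-0.30) − (-0.25)(-0.10)] = 0.2200
  C_31 = (-0.25)(-0.30) − (-0.35)(0.80) = 0.3550
  C_32 = −[(0.65)(-0.30) − (-0.35)(-0.20)] = 0.2650
  C_33 = (0.65)(0.80) − (-0.25)(-0.20) = 0.4700
det(I−A) = Σ_j (I−A)_1j·C_1j = (0.65)(0.6700) + (-0.25)(0.2200) + (-0.35)(0.1400) = 0.3315
adj(I−A) = Cᵀ =
  [ 0.6700   0.3425   0.3550]
  [ 0.2200   0.5825   0.2650]
  [ 0.1400   0.2200   0.4700]
(I − A)⁻¹ = adj(I−A) / det(I−A) ≈
  [   2.0211     1.0332     1.0709]
  [   0.6637     1.7572     0.7994]
  [   0.4223     0.6637     1.4178]
First solve x = (I − A)⁻¹ d = adj(I−A)·d / det(I−A); in particular x_L = (0.2200·50 + 0.5825·110 + 0.2650·60) / 0.3315 = 90.975 / 0.3315 ≈ 274.434.
Intermediate flow from L to L: z_LL = a_LL · x_L = 0.20 × 90.975 / 0.3315 = 18.195 / 0.3315 ≈ 54.9.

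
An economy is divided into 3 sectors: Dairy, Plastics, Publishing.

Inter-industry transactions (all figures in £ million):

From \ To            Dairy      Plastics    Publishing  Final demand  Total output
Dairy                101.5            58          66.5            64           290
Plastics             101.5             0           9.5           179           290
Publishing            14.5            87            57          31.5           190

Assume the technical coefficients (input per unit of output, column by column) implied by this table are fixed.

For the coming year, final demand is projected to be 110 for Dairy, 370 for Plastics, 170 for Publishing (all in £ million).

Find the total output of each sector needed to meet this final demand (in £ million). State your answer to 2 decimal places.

x_1 = 665.30, x_2 = 630.89, x_3 = 560.76

Technical coefficients a_ij = z_ij / X_j:
  a_11 = 101.5/290 = 0.35, a_21 = 101.5/290 = 0.35, a_31 = 14.5/290 = 0.05
  a_12 = 58/290 = 0.20, a_22 = 0/290 = 0.00, a_32 = 87/290 = 0.30
  a_13 = 66.5/190 = 0.35, a_23 = 9.5/190 = 0.05, a_33 = 57/190 = 0.30
I − A =
  [   0.65    -0.20    -0.35]
  [  -0.35     1.00    -0.05]
  [  -0.05    -0.30     0.70]
Cofactors of I−A, C_ij = (−1)^(i+j)·(minor ij) (rows/columns in the sector order above):
  C_11 = (1.00)(0.70) − (-0.05)(-0.30) = 0.6850
  C_12 = −[(-0.35)(0.70) − (-0.05)(-0.05)] = 0.2475
  C_13 = (-0.35)(-0.30) − (1.00)(-0.05) = 0.1550
  C_21 = −[(-0.20)(0.70) − (-0.35)(-0.30)] = 0.2450
  C_22 = (0.65)(0.70) − (-0.35)(-0.05) = 0.4375
  C_23 = −[(0.65)(-0.30) − (-0.20)(-0.05)] = 0.2050
  C_31 = (-0.20)(-0.05) − (-0.35)(1.00) = 0.3600
  C_32 = −[(0.65)(-0.05) − (-0.35)(-0.35)] = 0.1550
  C_33 = (0.65)(1.00) − (-0.20)(-0.35) = 0.5800
det(I−A) = Σ_j (I−A)_1j·C_1j = (0.65)(0.6850) + (-0.20)(0.2475) + (-0.35)(0.1550) = 0.3415
adj(I−A) = Cᵀ =
  [ 0.6850   0.2450   0.3600]
  [ 0.2475   0.4375   0.1550]
  [ 0.1550   0.2050   0.5800]
(I − A)⁻¹ = adj(I−A) / det(I−A) ≈
  [   2.0059     0.7174     1.0542]
  [   0.7247     1.2811     0.4539]
  [   0.4539     0.6003     1.6984]
x = (I − A)⁻¹ d = adj(I−A)·d / det(I−A), with det(I−A) = 0.3415:
  x_1 = (0.6850·110 + 0.2450·370 + 0.3600·170) / 0.3415 = 227.20 / 0.3415 ≈ 665.30
  x_2 = (0.2475·110 + 0.4375·370 + 0.1550·170) / 0.3415 = 215.45 / 0.3415 ≈ 630.89
  x_3 = (0.1550·110 + 0.2050·370 + 0.5800·170) / 0.3415 = 191.50 / 0.3415 ≈ 560.76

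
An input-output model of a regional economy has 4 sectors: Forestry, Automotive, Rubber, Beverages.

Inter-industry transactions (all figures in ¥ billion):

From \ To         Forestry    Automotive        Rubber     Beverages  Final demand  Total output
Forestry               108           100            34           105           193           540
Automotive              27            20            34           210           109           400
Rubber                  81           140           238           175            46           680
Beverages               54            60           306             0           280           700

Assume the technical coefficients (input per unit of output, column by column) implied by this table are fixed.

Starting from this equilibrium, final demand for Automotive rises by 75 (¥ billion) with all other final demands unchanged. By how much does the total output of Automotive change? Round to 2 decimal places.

Δx_A = 106.45

Technical coefficients a_ij = z_ij / X_j:
  a_FF = 108/540 = 0.20, a_AF = 27/540 = 0.05, a_RF = 81/540 = 0.15, a_BF = 54/540 = 0.10
  a_FA = 100/400 = 0.25, a_AA = 20/400 = 0.05, a_RA = 140/400 = 0.35, a_BA = 60/400 = 0.15
  a_FR = 34/680 = 0.05, a_AR = 34/680 = 0.05, a_RR = 238/680 = 0.35, a_BR = 306/680 = 0.45
  a_FB = 105/700 = 0.15, a_AB = 210/700 = 0.30, a_RB = 175/700 = 0.25, a_BB = 0/700 = 0.00
I − A =
  [   0.80    -0.25    -0.05    -0.15]
  [  -0.05     0.95    -0.05    -0.30]
  [  -0.15    -0.35     0.65    -0.25]
  [  -0.10    -0.15    -0.45     1.00]
Compute the cofactors C_ij = (−1)^(i+j)·(3×3 minor ij) of I−A; the adjugate is their transpose:
adj(I−A) = Cᵀ =
  [ 0.414750   0.192000   0.156750   0.159000]
  [ 0.075375   0.401375   0.154625   0.170375]
  [ 0.189375   0.351875   0.688625   0.306125]
  [ 0.138000   0.237750   0.348750   0.462000]
det(I−A) = Σ_j (I−A)_1j·C_1j = (0.80)(0.414750) + (-0.25)(0.075375) + (-0.05)(0.189375) + (-0.15)(0.138000) = 0.2827875
(I − A)⁻¹ = adj(I−A) / det(I−A) ≈
  [   1.4666     0.6790     0.5543     0.5623]
  [   0.2665     1.4194     0.5468     0.6025]
  [   0.6697     1.2443     2.4351     1.0825]
  [   0.4880     0.8407     1.2333     1.6337]
Δx = (I − A)⁻¹ Δd with Δd having +75 in the Automotive component and 0 elsewhere.
So Δx_A = L_AA · (+75), where L_AA = adj(I−A)_AA / det(I−A) = 0.401375 / 0.2827875.
Δx_A = 0.401375 × (+75) / 0.2827875 = 30.103125 / 0.2827875 ≈ 106.45.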